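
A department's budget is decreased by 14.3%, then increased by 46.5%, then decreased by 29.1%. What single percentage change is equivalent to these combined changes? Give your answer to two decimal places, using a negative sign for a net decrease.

The combined multiplier is 0.857 × 1.465 × 0.709 = 0.890153045.
That corresponds to a decrease of 10.98%.

-10.98%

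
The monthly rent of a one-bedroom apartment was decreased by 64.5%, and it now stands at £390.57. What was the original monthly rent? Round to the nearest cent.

£1,100.20

The overall multiplier applied was 0.355.
So the original monthly rent was £390.57 ÷ 0.355 ≈ £1,100.20.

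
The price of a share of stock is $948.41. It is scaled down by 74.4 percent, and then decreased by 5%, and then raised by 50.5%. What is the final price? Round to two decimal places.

Each change multiplies by a factor: 0.256 × 0.95 × 1.505 = 0.366016.
$948.41 × 0.366016 = $347.13323456 ≈ $347.13.

$347.13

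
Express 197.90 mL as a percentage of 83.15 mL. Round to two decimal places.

238.00%

197.90 mL ÷ 83.15 mL ≈ 238.00%.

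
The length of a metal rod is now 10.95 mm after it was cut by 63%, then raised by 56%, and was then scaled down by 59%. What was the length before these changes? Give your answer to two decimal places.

46.27 mm

The overall multiplier applied was 0.37 × 1.56 × 0.41 = 0.236652.
So the original length was 10.95 ÷ 0.236652 ≈ 46.27 mm.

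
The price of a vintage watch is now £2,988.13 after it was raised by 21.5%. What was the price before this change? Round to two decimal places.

£2,459.37

The overall multiplier applied was 1.215.
So the original price was £2,988.13 ÷ 1.215 ≈ £2,459.37.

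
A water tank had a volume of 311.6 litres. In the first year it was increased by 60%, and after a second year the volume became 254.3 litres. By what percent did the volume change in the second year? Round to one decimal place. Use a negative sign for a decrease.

-49.0%

After the first year: 311.6 × 1.6 = 498.56.
Second-year multiplier: 254.3 ÷ 498.56 ≈ 0.51007.
That is a change of -49.0%.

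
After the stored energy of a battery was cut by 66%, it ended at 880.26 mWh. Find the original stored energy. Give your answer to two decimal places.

2,589.00 mWh

The overall multiplier applied was 0.34.
So the original stored energy was 880.26 ÷ 0.34 = 2,589.00 mWh.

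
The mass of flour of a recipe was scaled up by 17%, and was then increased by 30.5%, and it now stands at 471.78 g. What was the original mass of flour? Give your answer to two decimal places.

Undoing the 30.5% increase: 471.78 ÷ 1.305 ≈ 361.517241.
Undoing the 17% increase: 361.517241 ÷ 1.17 ≈ 308.99 g.

308.99 g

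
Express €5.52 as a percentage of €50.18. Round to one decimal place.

11.0%

€5.52 ÷ €50.18 ≈ 11.0%.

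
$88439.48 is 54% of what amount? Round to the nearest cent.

$88439.48 ÷ 0.54 ≈ $163776.81.

$163776.81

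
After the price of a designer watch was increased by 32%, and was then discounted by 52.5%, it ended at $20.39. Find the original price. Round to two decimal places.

The overall multiplier applied was 1.32 × 0.475 = 0.627.
So the original price was $20.39 ÷ 0.627 ≈ $32.52.

$32.52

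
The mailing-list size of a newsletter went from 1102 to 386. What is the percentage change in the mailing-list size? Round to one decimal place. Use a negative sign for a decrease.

-65.0%

Change: 386 − 1102 = -716.
Relative to the original: -716 ÷ 1102 ≈ -65.0%.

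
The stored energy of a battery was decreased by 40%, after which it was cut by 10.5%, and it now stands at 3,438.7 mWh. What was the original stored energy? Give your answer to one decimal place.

Undoing the 10.5% decrease: 3,438.7 ÷ 0.895 ≈ 3842.122905.
Undoing the 40% decrease: 3842.122905 ÷ 0.6 ≈ 6,403.5 mWh.

6,403.5 mWh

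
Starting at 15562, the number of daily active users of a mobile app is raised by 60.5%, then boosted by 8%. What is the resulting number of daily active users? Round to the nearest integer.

Each change multiplies by a factor: 1.605 × 1.08 = 1.7334.
15562 × 1.7334 = 26975.1708 ≈ 26975.

26975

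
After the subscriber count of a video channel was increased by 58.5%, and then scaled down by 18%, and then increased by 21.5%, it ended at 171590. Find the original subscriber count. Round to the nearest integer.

108661

The overall multiplier applied was 1.585 × 0.82 × 1.215 = 1.5791355.
So the original subscriber count was 171590 ÷ 1.5791355 ≈ 108661.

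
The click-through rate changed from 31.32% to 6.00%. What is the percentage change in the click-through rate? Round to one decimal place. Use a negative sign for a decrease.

The change is 6.00 − 31.32 = -25.32 percentage points.
Relative to the original 31.32%, that is -25.32 ÷ 31.32 ≈ -80.8%.

-80.8%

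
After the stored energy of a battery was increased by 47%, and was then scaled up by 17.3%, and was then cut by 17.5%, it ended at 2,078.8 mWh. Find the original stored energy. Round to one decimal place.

1,461.3 mWh

The overall multiplier applied was 1.47 × 1.173 × 0.825 = 1.42255575.
So the original stored energy was 2,078.8 ÷ 1.42255575 ≈ 1,461.3 mWh.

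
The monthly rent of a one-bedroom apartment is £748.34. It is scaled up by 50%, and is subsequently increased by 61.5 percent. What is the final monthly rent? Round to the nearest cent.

£1812.85

50% increase: £748.34 × 1.5 = £1122.51.
61.5% increase: £1122.51 × 1.615 = £1812.85365 ≈ £1812.85.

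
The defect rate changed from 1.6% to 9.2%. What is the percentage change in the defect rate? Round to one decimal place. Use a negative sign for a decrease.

475.0%

The change is 9.2 − 1.6 = 7.6 percentage points.
Relative to the original 1.6%, that is 7.6 ÷ 1.6 = 475.0%.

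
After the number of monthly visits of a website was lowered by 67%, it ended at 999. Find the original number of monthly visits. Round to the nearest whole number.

3,027

The overall multiplier applied was 0.33.
So the original number of monthly visits was 999 ÷ 0.33 ≈ 3,027.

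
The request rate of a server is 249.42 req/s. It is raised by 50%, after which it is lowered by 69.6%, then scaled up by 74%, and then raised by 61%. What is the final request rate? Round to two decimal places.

Each change multiplies by a factor: 1.5 × 0.304 × 1.74 × 1.61 = 1.2774384.
249.42 × 1.2774384 = 318.618685728 ≈ 318.62.

318.62 req/s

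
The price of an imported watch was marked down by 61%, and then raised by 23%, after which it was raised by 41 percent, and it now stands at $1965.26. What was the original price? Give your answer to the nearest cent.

The overall multiplier applied was 0.39 × 1.23 × 1.41 = 0.676377.
So the original price was $1965.26 ÷ 0.676377 ≈ $2905.57.

$2905.57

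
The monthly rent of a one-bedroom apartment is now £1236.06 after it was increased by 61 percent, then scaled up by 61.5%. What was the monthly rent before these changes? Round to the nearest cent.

The overall multiplier applied was 1.61 × 1.615 = 2.60015.
So the original monthly rent was £1236.06 ÷ 2.60015 ≈ £475.38.

£475.38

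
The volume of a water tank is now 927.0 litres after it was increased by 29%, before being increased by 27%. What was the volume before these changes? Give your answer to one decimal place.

565.8 litres

Undoing the 27% increase: 927.0 ÷ 1.27 ≈ 729.92126.
Undoing the 29% increase: 729.92126 ÷ 1.29 ≈ 565.8 litres.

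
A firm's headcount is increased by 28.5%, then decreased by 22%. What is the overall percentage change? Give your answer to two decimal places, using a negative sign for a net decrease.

0.23%

A 28.5% increase multiplies by 1.285.
Then a 22% decrease: 1.285 × 0.78 = 1.0023.
Overall factor 1.0023, i.e. 0.23%.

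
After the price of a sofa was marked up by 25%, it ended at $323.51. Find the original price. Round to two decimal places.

$258.81

The overall multiplier applied was 1.25.
So the original price was $323.51 ÷ 1.25 ≈ $258.81.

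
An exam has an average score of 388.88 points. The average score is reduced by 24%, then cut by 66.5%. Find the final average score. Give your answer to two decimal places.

99.01 points

Each change multiplies by a factor: 0.76 × 0.335 = 0.2546.
388.88 × 0.2546 = 99.008848 ≈ 99.01.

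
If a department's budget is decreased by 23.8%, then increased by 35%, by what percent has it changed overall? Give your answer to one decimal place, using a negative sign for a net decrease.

2.9%

The combined multiplier is 0.762 × 1.35 = 1.0287.
That corresponds to an increase of 2.9%.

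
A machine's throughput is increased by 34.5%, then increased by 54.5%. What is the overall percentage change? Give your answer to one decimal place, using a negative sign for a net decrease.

107.8%

A 34.5% increase multiplies by 1.345.
Then a 54.5% increase: 1.345 × 1.545 = 2.078025.
Overall factor 2.078025, i.e. 107.8%.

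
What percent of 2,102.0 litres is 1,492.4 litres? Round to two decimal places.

71.00%

1,492.4 litres ÷ 2,102.0 litres ≈ 71.00%.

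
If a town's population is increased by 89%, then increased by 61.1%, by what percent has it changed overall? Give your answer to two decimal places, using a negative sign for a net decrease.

The combined multiplier is 1.89 × 1.611 = 3.04479.
That corresponds to an increase of 204.48%.

204.48%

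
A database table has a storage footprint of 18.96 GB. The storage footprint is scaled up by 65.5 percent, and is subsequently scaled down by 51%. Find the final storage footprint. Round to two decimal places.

Each change multiplies by a factor: 1.655 × 0.49 = 0.81095.
18.96 × 0.81095 = 15.375612 ≈ 15.38.

15.38 GB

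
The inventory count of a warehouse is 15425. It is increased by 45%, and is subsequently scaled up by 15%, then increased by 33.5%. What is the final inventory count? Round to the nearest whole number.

45% increase: 15425 × 1.45 = 22366.25.
15% increase: 22366.25 × 1.15 = 25721.1875.
33.5% increase: 25721.1875 × 1.335 = 34337.7853125 ≈ 34338.

34338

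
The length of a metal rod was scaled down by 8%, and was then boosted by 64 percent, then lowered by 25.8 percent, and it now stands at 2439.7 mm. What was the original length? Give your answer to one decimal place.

The overall multiplier applied was 0.92 × 1.64 × 0.742 = 1.1195296.
So the original length was 2439.7 ÷ 1.1195296 ≈ 2179.2 mm.

2179.2 mm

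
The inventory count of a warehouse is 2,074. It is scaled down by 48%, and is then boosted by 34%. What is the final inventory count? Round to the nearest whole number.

Each change multiplies by a factor: 0.52 × 1.34 = 0.6968.
2,074 × 0.6968 = 1445.1632 ≈ 1,445.

1,445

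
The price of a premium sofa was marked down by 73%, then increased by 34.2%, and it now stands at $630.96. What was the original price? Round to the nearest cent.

The overall multiplier applied was 0.27 × 1.342 = 0.36234.
So the original price was $630.96 ÷ 0.36234 ≈ $1741.35.

$1741.35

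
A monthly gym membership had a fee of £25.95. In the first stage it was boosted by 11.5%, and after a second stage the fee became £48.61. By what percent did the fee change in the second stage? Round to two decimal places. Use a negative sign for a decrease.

After the first stage: £25.95 × 1.115 = £28.93425.
Second-stage multiplier: £48.61 ÷ £28.93425 ≈ 1.680016.
That is a change of 68.00%.

68.00%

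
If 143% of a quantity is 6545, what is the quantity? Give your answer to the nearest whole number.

4577

6545 ÷ 1.43 ≈ 4577.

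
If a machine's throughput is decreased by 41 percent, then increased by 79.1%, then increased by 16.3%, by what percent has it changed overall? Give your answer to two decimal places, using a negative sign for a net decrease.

22.89%

The combined multiplier is 0.59 × 1.791 × 1.163 = 1.22893047.
That corresponds to an increase of 22.89%.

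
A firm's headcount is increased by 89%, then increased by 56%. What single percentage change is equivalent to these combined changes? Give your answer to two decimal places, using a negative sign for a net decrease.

194.84%

The combined multiplier is 1.89 × 1.56 = 2.9484.
That corresponds to an increase of 194.84%.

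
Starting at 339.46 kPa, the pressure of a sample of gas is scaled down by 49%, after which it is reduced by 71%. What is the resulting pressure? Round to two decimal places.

After the 49% decrease: 339.46 × 0.51 = 173.1246.
Apply the 71% decrease: 173.1246 × 0.29 = 50.206134 ≈ 50.21.

50.21 kPa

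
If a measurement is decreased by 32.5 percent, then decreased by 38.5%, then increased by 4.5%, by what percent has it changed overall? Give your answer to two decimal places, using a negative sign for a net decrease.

-56.62%

A 32.5% decrease multiplies by 0.675.
Then a 38.5% decrease: 0.675 × 0.615 = 0.415125.
Then a 4.5% increase: 0.415125 × 1.045 = 0.433805625.
Overall factor 0.433805625, i.e. -56.62%.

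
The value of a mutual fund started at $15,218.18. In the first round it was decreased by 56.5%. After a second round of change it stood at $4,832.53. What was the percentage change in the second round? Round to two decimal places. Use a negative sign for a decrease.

After the first round: $15,218.18 × 0.435 = $6619.9083.
Second-round multiplier: $4,832.53 ÷ $6619.9083 ≈ 0.73.
That is a change of -27.00%.

-27.00%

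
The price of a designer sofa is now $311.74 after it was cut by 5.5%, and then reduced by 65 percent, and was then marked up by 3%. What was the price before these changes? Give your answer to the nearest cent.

The overall multiplier applied was 0.945 × 0.35 × 1.03 = 0.3406725.
So the original price was $311.74 ÷ 0.3406725 ≈ $915.07.

$915.07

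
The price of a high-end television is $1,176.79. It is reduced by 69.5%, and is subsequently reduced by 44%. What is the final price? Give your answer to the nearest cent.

69.5% decrease: $1,176.79 × 0.305 = $358.92095.
Apply the 44% decrease: $358.92095 × 0.56 = $200.995732 ≈ $201.00.

$201.00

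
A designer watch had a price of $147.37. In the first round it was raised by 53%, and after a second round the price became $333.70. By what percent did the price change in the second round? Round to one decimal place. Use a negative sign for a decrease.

After the first round: $147.37 × 1.53 = $225.4761.
Second-round multiplier: $333.70 ÷ $225.4761 ≈ 1.47998.
That is a change of 48.0%.

48.0%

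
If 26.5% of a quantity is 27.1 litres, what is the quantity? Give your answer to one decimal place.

27.1 litres ÷ 0.265 ≈ 102.3 litres.

102.3 litres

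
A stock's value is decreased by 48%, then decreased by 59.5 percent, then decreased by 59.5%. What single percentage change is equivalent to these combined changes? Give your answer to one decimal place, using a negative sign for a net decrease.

-91.5%

A 48% decrease multiplies by 0.52.
Then a 59.5% decrease: 0.52 × 0.405 = 0.2106.
Then a 59.5% decrease: 0.2106 × 0.405 = 0.085293.
Overall factor 0.085293, i.e. -91.5%.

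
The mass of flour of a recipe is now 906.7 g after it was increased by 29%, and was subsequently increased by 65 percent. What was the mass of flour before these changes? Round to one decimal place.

426.0 g

The overall multiplier applied was 1.29 × 1.65 = 2.1285.
So the original mass of flour was 906.7 ÷ 2.1285 ≈ 426.0 g.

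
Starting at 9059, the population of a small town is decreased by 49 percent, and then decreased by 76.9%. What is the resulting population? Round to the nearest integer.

1067

After the 49% decrease: 9059 × 0.51 = 4620.09.
After the 76.9% decrease: 4620.09 × 0.231 = 1067.24079 ≈ 1067.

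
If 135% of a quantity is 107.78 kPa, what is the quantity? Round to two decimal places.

107.78 kPa ÷ 1.35 ≈ 79.84 kPa.

79.84 kPa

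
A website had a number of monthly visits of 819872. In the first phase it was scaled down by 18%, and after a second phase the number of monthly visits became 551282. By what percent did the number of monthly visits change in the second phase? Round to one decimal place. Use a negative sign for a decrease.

After the first phase: 819872 × 0.82 = 672295.04.
Second-phase multiplier: 551282 ÷ 672295.04 ≈ 0.82.
That is a change of -18.0%.

-18.0%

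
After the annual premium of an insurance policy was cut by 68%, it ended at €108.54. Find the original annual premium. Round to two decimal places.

The overall multiplier applied was 0.32.
So the original annual premium was €108.54 ÷ 0.32 ≈ €339.19.

€339.19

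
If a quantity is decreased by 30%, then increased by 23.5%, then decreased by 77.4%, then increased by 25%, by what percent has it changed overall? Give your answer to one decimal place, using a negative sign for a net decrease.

The combined multiplier is 0.7 × 1.235 × 0.226 × 1.25 = 0.24422125.
That corresponds to a decrease of 75.6%.

-75.6%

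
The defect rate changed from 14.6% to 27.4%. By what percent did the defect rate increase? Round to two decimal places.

The change is 27.4 − 14.6 = 12.8 percentage points.
Relative to the original 14.6%, that is 12.8 ÷ 14.6 ≈ 87.67%.
So the defect rate rose by 87.67%.

87.67%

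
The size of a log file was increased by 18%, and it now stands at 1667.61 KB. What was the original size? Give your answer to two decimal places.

1413.23 KB

The overall multiplier applied was 1.18.
So the original size was 1667.61 ÷ 1.18 ≈ 1413.23 KB.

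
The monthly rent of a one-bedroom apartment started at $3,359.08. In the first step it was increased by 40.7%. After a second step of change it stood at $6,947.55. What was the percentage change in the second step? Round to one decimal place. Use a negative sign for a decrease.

47.0%

After the first step: $3,359.08 × 1.407 = $4726.22556.
Second-step multiplier: $6,947.55 ÷ $4726.22556 ≈ 1.47.
That is a change of 47.0%.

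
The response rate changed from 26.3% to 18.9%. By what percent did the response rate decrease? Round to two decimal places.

The change is 18.9 − 26.3 = -7.4 percentage points.
Relative to the original 26.3%, that is -7.4 ÷ 26.3 ≈ -28.14%.
So the response rate fell by 28.14%.

28.14%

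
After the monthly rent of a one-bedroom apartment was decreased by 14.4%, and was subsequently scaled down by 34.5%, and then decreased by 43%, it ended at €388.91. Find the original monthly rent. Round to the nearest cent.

€1216.91

The overall multiplier applied was 0.856 × 0.655 × 0.57 = 0.3195876.
So the original monthly rent was €388.91 ÷ 0.3195876 ≈ €1216.91.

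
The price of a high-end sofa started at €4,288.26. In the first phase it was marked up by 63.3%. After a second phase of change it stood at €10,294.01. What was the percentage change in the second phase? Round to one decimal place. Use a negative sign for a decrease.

47.0%

After the first phase: €4,288.26 × 1.633 = €7002.72858.
Second-phase multiplier: €10,294.01 ÷ €7002.72858 ≈ 1.47.
That is a change of 47.0%.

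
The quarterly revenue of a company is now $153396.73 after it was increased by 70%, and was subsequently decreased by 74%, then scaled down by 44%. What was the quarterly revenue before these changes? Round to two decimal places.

Undoing the 44% decrease: $153396.73 ÷ 0.56 ≈ $273922.732143.
Undoing the 74% decrease: $273922.732143 ÷ 0.26 ≈ $1053548.969781.
Undoing the 70% increase: $1053548.969781 ÷ 1.7 ≈ $619734.69.

$619734.69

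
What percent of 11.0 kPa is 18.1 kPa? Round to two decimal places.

18.1 kPa ÷ 11.0 kPa ≈ 164.55%.

164.55%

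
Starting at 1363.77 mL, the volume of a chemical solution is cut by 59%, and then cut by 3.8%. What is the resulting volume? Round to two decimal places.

Apply the 59% decrease: 1363.77 × 0.41 = 559.1457.
Apply the 3.8% decrease: 559.1457 × 0.962 = 537.8981634 ≈ 537.90.

537.90 mL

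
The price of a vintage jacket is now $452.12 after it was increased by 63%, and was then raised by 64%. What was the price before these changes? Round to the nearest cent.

The overall multiplier applied was 1.63 × 1.64 = 2.6732.
So the original price was $452.12 ÷ 2.6732 ≈ $169.13.

$169.13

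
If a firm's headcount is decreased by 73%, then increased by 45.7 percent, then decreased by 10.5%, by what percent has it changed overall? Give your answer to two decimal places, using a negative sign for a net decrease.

The combined multiplier is 0.27 × 1.457 × 0.895 = 0.35208405.
That corresponds to a decrease of 64.79%.

-64.79%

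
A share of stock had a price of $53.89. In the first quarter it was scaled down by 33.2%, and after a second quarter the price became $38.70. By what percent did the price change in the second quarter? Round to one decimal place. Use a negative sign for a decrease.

After the first quarter: $53.89 × 0.668 = $35.99852.
Second-quarter multiplier: $38.70 ÷ $35.99852 ≈ 1.07504.
That is a change of 7.5%.

7.5%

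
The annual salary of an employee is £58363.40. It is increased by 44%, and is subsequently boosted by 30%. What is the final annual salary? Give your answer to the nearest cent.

Apply the 44% increase: £58363.40 × 1.44 = £84043.296.
After the 30% increase: £84043.296 × 1.3 = £109256.2848 ≈ £109256.28.

£109256.28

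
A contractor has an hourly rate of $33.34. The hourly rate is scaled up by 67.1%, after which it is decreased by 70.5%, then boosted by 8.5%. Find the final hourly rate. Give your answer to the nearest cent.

Apply the 67.1% increase: $33.34 × 1.671 = $55.71114.
After the 70.5% decrease: $55.71114 × 0.295 = $16.4347863.
Apply the 8.5% increase: $16.4347863 × 1.085 = $17.8317431355 ≈ $17.83.

$17.83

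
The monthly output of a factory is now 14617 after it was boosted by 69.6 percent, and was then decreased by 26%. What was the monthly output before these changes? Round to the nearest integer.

The overall multiplier applied was 1.696 × 0.74 = 1.25504.
So the original monthly output was 14617 ÷ 1.25504 ≈ 11647.

11647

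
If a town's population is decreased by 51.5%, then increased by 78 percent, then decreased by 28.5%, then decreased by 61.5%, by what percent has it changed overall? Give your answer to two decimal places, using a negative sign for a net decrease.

A 51.5% decrease multiplies by 0.485.
Then a 78% increase: 0.485 × 1.78 = 0.8633.
Then a 28.5% decrease: 0.8633 × 0.715 = 0.6172595.
Then a 61.5% decrease: 0.6172595 × 0.385 = 0.2376449075.
Overall factor 0.2376449075, i.e. -76.24%.

-76.24%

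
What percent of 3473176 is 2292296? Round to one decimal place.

66.0%

2292296 ÷ 3473176 ≈ 66.0%.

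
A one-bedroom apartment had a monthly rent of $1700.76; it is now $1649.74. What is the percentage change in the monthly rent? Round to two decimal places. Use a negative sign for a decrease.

Change: $1649.74 − $1700.76 = -$51.02.
Relative to the original: -$51.02 ÷ $1700.76 ≈ -3.00%.

-3.00%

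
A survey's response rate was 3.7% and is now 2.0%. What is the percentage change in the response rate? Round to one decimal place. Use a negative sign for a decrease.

-45.9%

The change is 2.0 − 3.7 = -1.7 percentage points.
Relative to the original 3.7%, that is -1.7 ÷ 3.7 ≈ -45.9%.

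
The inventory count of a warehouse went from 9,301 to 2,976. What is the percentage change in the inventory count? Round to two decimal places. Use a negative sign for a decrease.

Change: 2,976 − 9,301 = -6,325.
Relative to the original: -6,325 ÷ 9,301 ≈ -68.00%.

-68.00%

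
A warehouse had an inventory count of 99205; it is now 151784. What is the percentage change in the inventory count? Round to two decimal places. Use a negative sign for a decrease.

53.00%

Change: 151784 − 99205 = 52579.
Relative to the original: 52579 ÷ 99205 ≈ 53.00%.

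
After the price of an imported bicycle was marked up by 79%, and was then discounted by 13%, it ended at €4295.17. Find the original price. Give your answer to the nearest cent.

€2758.09

Undoing the 13% decrease: €4295.17 ÷ 0.87 ≈ €4936.977011.
Undoing the 79% increase: €4936.977011 ÷ 1.79 ≈ €2758.09.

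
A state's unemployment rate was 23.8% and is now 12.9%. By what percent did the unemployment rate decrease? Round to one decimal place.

The change is 12.9 − 23.8 = -10.9 percentage points.
Relative to the original 23.8%, that is -10.9 ÷ 23.8 ≈ -45.8%.
So the unemployment rate fell by 45.8%.

45.8%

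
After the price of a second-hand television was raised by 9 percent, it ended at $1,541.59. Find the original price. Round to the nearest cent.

The overall multiplier applied was 1.09.
So the original price was $1,541.59 ÷ 1.09 ≈ $1,414.30.

$1,414.30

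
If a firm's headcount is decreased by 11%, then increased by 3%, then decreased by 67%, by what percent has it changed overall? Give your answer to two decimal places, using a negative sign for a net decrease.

The combined multiplier is 0.89 × 1.03 × 0.33 = 0.302511.
That corresponds to a decrease of 69.75%.

-69.75%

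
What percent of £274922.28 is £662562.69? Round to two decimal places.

241.00%

£662562.69 ÷ £274922.28 ≈ 241.00%.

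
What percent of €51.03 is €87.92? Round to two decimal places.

€87.92 ÷ €51.03 ≈ 172.29%.

172.29%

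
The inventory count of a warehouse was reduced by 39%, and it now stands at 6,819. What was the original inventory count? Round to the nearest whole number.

The overall multiplier applied was 0.61.
So the original inventory count was 6,819 ÷ 0.61 ≈ 11,179.

11,179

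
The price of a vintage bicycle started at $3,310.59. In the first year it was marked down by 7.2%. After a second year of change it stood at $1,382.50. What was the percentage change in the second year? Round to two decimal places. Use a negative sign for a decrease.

After the first year: $3,310.59 × 0.928 = $3072.22752.
Second-year multiplier: $1,382.50 ÷ $3072.22752 ≈ 0.449999.
That is a change of -55.00%.

-55.00%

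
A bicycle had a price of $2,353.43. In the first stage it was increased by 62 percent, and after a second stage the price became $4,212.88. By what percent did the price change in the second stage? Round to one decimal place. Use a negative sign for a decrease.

10.5%

After the first stage: $2,353.43 × 1.62 = $3812.5566.
Second-stage multiplier: $4,212.88 ÷ $3812.5566 ≈ 1.105.
That is a change of 10.5%.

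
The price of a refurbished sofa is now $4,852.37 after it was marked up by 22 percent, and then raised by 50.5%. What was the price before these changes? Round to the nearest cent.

$2,642.76

The overall multiplier applied was 1.22 × 1.505 = 1.8361.
So the original price was $4,852.37 ÷ 1.8361 ≈ $2,642.76.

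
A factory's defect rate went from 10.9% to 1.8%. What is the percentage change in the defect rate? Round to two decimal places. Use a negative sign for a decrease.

The change is 1.8 − 10.9 = -9.1 percentage points.
Relative to the original 10.9%, that is -9.1 ÷ 10.9 ≈ -83.49%.

-83.49%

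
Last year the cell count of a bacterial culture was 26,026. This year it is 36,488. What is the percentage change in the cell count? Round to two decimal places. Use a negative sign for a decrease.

40.20%

Change: 36,488 − 26,026 = 10,462.
Relative to the original: 10,462 ÷ 26,026 ≈ 40.20%.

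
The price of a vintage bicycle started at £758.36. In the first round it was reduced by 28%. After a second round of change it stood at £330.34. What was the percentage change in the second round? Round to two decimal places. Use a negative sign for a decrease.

-39.50%

After the first round: £758.36 × 0.72 = £546.0192.
Second-round multiplier: £330.34 ÷ £546.0192 ≈ 0.604997.
That is a change of -39.50%.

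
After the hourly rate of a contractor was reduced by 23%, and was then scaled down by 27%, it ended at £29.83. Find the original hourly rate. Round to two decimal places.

£53.07

Undoing the 27% decrease: £29.83 ÷ 0.73 ≈ £40.863014.
Undoing the 23% decrease: £40.863014 ÷ 0.77 ≈ £53.07.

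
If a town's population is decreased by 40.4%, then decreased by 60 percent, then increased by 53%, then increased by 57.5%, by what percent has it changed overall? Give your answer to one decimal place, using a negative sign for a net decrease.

The combined multiplier is 0.596 × 0.4 × 1.53 × 1.575 = 0.5744844.
That corresponds to a decrease of 42.6%.

-42.6%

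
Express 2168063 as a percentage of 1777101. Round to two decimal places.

2168063 ÷ 1777101 ≈ 122.00%.

122.00%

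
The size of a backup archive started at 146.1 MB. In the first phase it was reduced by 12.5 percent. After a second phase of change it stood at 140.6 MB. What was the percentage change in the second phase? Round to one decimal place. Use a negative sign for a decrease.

10.0%

After the first phase: 146.1 × 0.875 = 127.8375.
Second-phase multiplier: 140.6 ÷ 127.8375 ≈ 1.09983.
That is a change of 10.0%.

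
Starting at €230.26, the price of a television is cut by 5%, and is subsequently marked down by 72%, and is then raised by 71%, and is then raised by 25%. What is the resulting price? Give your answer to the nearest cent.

Apply the 5% decrease: €230.26 × 0.95 = €218.747.
72% decrease: €218.747 × 0.28 = €61.24916.
71% increase: €61.24916 × 1.71 = €104.7360636.
25% increase: €104.7360636 × 1.25 = €130.9200795 ≈ €130.92.

€130.92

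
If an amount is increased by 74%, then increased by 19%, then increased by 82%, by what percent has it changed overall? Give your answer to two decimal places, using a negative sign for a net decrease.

276.85%

The combined multiplier is 1.74 × 1.19 × 1.82 = 3.768492.
That corresponds to an increase of 276.85%.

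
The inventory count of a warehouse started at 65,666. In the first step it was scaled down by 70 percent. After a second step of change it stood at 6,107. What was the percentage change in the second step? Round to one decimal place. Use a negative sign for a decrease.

-69.0%

After the first step: 65,666 × 0.3 = 19699.8.
Second-step multiplier: 6,107 ÷ 19699.8 ≈ 0.31.
That is a change of -69.0%.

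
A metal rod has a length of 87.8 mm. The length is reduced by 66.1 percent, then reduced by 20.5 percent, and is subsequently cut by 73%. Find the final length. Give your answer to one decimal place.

6.4 mm

Each change multiplies by a factor: 0.339 × 0.795 × 0.27 = 0.07276635.
87.8 × 0.07276635 = 6.38888553 ≈ 6.4.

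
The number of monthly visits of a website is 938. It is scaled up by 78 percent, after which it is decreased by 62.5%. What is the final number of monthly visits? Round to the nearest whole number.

After the 78% increase: 938 × 1.78 = 1669.64.
Apply the 62.5% decrease: 1669.64 × 0.375 = 626.115 ≈ 626.

626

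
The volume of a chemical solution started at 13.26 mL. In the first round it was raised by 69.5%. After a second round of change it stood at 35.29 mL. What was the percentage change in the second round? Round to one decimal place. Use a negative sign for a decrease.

57.0%

After the first round: 13.26 × 1.695 = 22.4757.
Second-round multiplier: 35.29 ÷ 22.4757 ≈ 1.57014.
That is a change of 57.0%.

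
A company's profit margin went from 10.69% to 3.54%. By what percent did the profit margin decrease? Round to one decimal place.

66.9%

The change is 3.54 − 10.69 = -7.15 percentage points.
Relative to the original 10.69%, that is -7.15 ÷ 10.69 ≈ -66.9%.
So the profit margin fell by 66.9%.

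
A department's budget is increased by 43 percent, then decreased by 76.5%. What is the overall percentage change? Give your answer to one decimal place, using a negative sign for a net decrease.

The combined multiplier is 1.43 × 0.235 = 0.33605.
That corresponds to a decrease of 66.4%.

-66.4%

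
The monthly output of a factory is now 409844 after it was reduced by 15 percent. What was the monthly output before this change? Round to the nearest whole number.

482169

The overall multiplier applied was 0.85.
So the original monthly output was 409844 ÷ 0.85 ≈ 482169.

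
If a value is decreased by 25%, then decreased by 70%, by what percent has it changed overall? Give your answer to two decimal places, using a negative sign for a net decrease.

A 25% decrease multiplies by 0.75.
Then a 70% decrease: 0.75 × 0.3 = 0.225.
Overall factor 0.225, i.e. -77.50%.

-77.50%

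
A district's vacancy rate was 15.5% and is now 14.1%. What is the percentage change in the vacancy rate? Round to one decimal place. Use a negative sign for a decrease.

The change is 14.1 − 15.5 = -1.4 percentage points.
Relative to the original 15.5%, that is -1.4 ÷ 15.5 ≈ -9.0%.

-9.0%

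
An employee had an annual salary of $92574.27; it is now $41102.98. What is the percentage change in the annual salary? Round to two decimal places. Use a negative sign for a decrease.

-55.60%

Change: $41102.98 − $92574.27 = -$51471.29.
Relative to the original: -$51471.29 ÷ $92574.27 ≈ -55.60%.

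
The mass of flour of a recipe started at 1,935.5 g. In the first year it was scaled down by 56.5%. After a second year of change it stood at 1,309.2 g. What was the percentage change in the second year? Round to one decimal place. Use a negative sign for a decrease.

55.5%

After the first year: 1,935.5 × 0.435 = 841.9425.
Second-year multiplier: 1,309.2 ÷ 841.9425 ≈ 1.55498.
That is a change of 55.5%.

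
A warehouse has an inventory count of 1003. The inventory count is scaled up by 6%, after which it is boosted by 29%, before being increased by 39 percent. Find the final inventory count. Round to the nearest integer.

1906

Each change multiplies by a factor: 1.06 × 1.29 × 1.39 = 1.900686.
1003 × 1.900686 = 1906.388058 ≈ 1906.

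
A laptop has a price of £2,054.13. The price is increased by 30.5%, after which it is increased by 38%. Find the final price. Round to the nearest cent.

£3,699.28

After the 30.5% increase: £2,054.13 × 1.305 = £2680.63965.
Apply the 38% increase: £2680.63965 × 1.38 = £3699.282717 ≈ £3,699.28.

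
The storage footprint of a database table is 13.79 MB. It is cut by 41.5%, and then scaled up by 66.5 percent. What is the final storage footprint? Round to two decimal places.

13.43 MB

Each change multiplies by a factor: 0.585 × 1.665 = 0.974025.
13.79 × 0.974025 = 13.43180475 ≈ 13.43.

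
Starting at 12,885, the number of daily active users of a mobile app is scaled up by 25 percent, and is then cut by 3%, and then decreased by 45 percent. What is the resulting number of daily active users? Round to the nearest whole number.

8,593

25% increase: 12,885 × 1.25 = 16106.25.
After the 3% decrease: 16106.25 × 0.97 = 15623.0625.
Apply the 45% decrease: 15623.0625 × 0.55 = 8592.684375 ≈ 8,593.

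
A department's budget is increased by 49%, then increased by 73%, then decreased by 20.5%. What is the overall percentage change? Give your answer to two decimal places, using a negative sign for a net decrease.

A 49% increase multiplies by 1.49.
Then a 73% increase: 1.49 × 1.73 = 2.5777.
Then a 20.5% decrease: 2.5777 × 0.795 = 2.0492715.
Overall factor 2.0492715, i.e. 104.93%.

104.93%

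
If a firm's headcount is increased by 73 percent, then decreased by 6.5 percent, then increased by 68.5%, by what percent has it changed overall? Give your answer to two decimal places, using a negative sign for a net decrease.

172.56%

A 73% increase multiplies by 1.73.
Then a 6.5% decrease: 1.73 × 0.935 = 1.61755.
Then a 68.5% increase: 1.61755 × 1.685 = 2.72557175.
Overall factor 2.72557175, i.e. 172.56%.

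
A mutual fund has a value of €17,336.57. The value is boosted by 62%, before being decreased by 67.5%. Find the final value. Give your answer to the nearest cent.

Each change multiplies by a factor: 1.62 × 0.325 = 0.5265.
€17,336.57 × 0.5265 = €9127.704105 ≈ €9,127.70.

€9,127.70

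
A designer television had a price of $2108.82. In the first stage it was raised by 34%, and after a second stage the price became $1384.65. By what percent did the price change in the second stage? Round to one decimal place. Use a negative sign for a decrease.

-51.0%

After the first stage: $2108.82 × 1.34 = $2825.8188.
Second-stage multiplier: $1384.65 ÷ $2825.8188 ≈ 0.49.
That is a change of -51.0%.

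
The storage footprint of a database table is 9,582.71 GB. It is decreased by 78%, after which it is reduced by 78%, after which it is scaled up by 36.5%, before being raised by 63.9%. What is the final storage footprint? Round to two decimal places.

After the 78% decrease: 9,582.71 × 0.22 = 2108.1962.
Apply the 78% decrease: 2108.1962 × 0.22 = 463.803164.
After the 36.5% increase: 463.803164 × 1.365 = 633.09131886.
63.9% increase: 633.09131886 × 1.639 = 1037.63667161154 ≈ 1,037.64.

1,037.64 GB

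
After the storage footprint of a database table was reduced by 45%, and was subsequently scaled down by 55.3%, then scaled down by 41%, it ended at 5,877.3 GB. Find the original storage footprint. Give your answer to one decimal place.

Undoing the 41% decrease: 5,877.3 ÷ 0.59 ≈ 9961.525424.
Undoing the 55.3% decrease: 9961.525424 ÷ 0.447 ≈ 22285.291776.
Undoing the 45% decrease: 22285.291776 ÷ 0.55 ≈ 40,518.7 GB.

40,518.7 GB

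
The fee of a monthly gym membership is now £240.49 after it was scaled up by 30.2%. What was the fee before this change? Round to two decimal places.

The overall multiplier applied was 1.302.
So the original fee was £240.49 ÷ 1.302 ≈ £184.71.

£184.71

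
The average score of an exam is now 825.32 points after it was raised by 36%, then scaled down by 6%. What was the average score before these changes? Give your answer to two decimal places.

Undoing the 6% decrease: 825.32 ÷ 0.94 = 878.
Undoing the 36% increase: 878 ÷ 1.36 ≈ 645.59 points.

645.59 points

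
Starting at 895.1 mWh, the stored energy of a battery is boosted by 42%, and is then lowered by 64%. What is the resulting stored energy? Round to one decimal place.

Each change multiplies by a factor: 1.42 × 0.36 = 0.5112.
895.1 × 0.5112 = 457.57512 ≈ 457.6.

457.6 mWh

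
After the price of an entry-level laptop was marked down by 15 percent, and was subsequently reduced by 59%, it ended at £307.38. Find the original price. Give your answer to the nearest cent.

The overall multiplier applied was 0.85 × 0.41 = 0.3485.
So the original price was £307.38 ÷ 0.3485 ≈ £882.01.

£882.01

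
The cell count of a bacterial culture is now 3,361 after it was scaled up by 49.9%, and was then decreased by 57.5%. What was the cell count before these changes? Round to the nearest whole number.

The overall multiplier applied was 1.499 × 0.425 = 0.637075.
So the original cell count was 3,361 ÷ 0.637075 ≈ 5,276.

5,276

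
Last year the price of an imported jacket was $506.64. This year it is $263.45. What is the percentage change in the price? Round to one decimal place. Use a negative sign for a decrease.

Change: $263.45 − $506.64 = -$243.19.
Relative to the original: -$243.19 ÷ $506.64 ≈ -48.0%.

-48.0%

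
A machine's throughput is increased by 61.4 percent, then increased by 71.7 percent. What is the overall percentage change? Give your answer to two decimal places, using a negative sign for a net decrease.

The combined multiplier is 1.614 × 1.717 = 2.771238.
That corresponds to an increase of 177.12%.

177.12%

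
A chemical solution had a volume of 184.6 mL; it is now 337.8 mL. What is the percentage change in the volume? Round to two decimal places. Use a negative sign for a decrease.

Change: 337.8 − 184.6 = 153.2.
Relative to the original: 153.2 ÷ 184.6 ≈ 82.99%.

82.99%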